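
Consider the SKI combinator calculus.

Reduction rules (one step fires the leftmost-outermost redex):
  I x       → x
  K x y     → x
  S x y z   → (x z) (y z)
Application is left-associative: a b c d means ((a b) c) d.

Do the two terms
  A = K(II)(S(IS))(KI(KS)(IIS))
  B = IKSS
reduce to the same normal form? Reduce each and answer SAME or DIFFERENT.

Answer: SAME — A ⇓ S, B ⇓ S

Derivation:
Term A:
  start: K(II)(S(IS))(KI(KS)(IIS))
  →1  II(KI(KS)(IIS))
  →2  I(KI(KS)(IIS))
  →3  KI(KS)(IIS)
  →4  I(IIS)
  →5  IIS
  →6  IS
  →7  S

Term B:
  start: IKSS
  →1  KSS
  →2  S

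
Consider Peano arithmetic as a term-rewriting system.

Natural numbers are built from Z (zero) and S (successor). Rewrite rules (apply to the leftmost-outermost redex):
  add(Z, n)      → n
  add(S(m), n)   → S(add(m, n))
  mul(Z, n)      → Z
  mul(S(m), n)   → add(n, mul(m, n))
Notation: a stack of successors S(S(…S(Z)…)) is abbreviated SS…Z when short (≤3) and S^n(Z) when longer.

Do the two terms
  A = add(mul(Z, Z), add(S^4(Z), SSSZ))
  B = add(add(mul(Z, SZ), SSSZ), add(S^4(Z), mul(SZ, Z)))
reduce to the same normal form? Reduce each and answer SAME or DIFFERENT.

Answer: SAME — A ⇓ S^7(Z), B ⇓ S^7(Z)

Working:
Term A:
  start: add(mul(Z, Z), add(S^4(Z), SSSZ))
  →1  add(Z, add(S^4(Z), SSSZ))
  →2  add(S^4(Z), SSSZ)
  →3  S(add(SSSZ, SSSZ))
  →4  S(S(add(SSZ, SSSZ)))
  →5  S(S(S(add(SZ, SSSZ))))
  →6  S(S(S(S(add(Z, SSSZ)))))
  →7  S^7(Z)

Term B:
  start: add(add(mul(Z, SZ), SSSZ), add(S^4(Z), mul(SZ, Z)))
  →1  add(add(Z, SSSZ), add(S^4(Z), mul(SZ, Z)))
  →2  add(SSSZ, add(S^4(Z), mul(SZ, Z)))
  →3  S(add(SSZ, add(S^4(Z), mul(SZ, Z))))
  →4  S(S(add(SZ, add(S^4(Z), mul(SZ, Z)))))
  →5  S(S(S(add(Z, add(S^4(Z), mul(SZ, Z))))))
  →6  S(S(S(add(S^4(Z), mul(SZ, Z)))))
  →7  S(S(S(S(add(SSSZ, mul(SZ, Z))))))
  →8  S(S(S(S(S(add(SSZ, mul(SZ, Z)))))))
  →9  S(S(S(S(S(S(add(SZ, mul(SZ, Z))))))))
  →10  S(S(S(S(S(S(S(add(Z, mul(SZ, Z)))))))))
  →11  S(S(S(S(S(S(S(mul(SZ, Z))))))))
  →12  S(S(S(S(S(S(S(add(Z, mul(Z, Z)))))))))
  →13  S(S(S(S(S(S(S(mul(Z, Z))))))))
  →14  S^7(Z)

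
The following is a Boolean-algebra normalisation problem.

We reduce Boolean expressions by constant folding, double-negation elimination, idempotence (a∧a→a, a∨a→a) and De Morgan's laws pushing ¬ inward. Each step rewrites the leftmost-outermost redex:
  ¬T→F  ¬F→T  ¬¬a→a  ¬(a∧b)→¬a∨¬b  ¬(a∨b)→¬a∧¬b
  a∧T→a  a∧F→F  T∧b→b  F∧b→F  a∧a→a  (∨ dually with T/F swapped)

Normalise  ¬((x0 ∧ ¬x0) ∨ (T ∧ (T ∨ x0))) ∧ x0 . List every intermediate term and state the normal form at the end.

  start: ¬((x0 ∧ ¬x0) ∨ (T ∧ (T ∨ x0))) ∧ x0
  [1] (¬(x0 ∧ ¬x0) ∧ ¬(T ∧ (T ∨ x0))) ∧ x0
  [2] ((¬x0 ∨ ¬¬x0) ∧ ¬(T ∧ (T ∨ x0))) ∧ x0
  [3] ((¬x0 ∨ x0) ∧ ¬(T ∧ (T ∨ x0))) ∧ x0
  [4] ((¬x0 ∨ x0) ∧ (¬T ∨ ¬(T ∨ x0))) ∧ x0
  [5] ((¬x0 ∨ x0) ∧ (F ∨ ¬(T ∨ x0))) ∧ x0
  [6] ((¬x0 ∨ x0) ∧ ¬(T ∨ x0)) ∧ x0
  [7] ((¬x0 ∨ x0) ∧ (¬T ∧ ¬x0)) ∧ x0
  [8] ((¬x0 ∨ x0) ∧ (F ∧ ¬x0)) ∧ x0
  [9] ((¬x0 ∨ x0) ∧ F) ∧ x0
  [10] F ∧ x0
  [11] F

Answer: normal form = F  (in 11 steps)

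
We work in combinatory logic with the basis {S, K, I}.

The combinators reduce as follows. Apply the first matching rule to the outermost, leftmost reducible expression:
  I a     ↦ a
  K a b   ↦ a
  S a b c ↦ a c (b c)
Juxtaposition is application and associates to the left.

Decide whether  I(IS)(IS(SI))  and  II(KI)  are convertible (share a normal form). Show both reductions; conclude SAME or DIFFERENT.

Term A:
  start: I(IS)(IS(SI))
  →1  IS(IS(SI))
  →2  S(IS(SI))
  →3  S(S(SI))

Term B:
  start: II(KI)
  →1  I(KI)
  →2  KI

Answer: DIFFERENT — A ⇓ S(S(SI)), B ⇓ KI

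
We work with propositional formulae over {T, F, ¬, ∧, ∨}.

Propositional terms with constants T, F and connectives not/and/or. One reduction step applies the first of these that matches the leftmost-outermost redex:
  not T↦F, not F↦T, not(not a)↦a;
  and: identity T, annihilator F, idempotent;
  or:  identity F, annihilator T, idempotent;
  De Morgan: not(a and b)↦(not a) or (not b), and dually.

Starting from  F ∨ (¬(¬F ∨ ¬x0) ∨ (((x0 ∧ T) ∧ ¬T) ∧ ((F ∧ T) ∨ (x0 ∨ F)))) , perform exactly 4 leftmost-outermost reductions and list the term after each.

Answer: after 4 steps: F ∨ (((x0 ∧ T) ∧ ¬T) ∧ ((F ∧ T) ∨ (x0 ∨ F)))

Reduction:
  start: F ∨ (¬(¬F ∨ ¬x0) ∨ (((x0 ∧ T) ∧ ¬T) ∧ ((F ∧ T) ∨ (x0 ∨ F))))
  [1] ¬(¬F ∨ ¬x0) ∨ (((x0 ∧ T) ∧ ¬T) ∧ ((F ∧ T) ∨ (x0 ∨ F)))
  [2] (¬¬F ∧ ¬¬x0) ∨ (((x0 ∧ T) ∧ ¬T) ∧ ((F ∧ T) ∨ (x0 ∨ F)))
  [3] (F ∧ ¬¬x0) ∨ (((x0 ∧ T) ∧ ¬T) ∧ ((F ∧ T) ∨ (x0 ∨ F)))
  [4] F ∨ (((x0 ∧ T) ∧ ¬T) ∧ ((F ∧ T) ∨ (x0 ∨ F)))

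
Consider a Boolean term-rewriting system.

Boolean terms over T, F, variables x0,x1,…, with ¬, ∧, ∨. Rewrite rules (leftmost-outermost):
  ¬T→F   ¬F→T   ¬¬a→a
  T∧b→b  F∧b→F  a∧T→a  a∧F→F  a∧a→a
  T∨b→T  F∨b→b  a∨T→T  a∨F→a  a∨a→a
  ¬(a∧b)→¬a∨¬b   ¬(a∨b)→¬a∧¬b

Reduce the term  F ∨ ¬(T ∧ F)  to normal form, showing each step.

Answer: normal form = T  (in 5 steps)

Working:
  start: F ∨ ¬(T ∧ F)
  [1] ¬(T ∧ F)
  [2] ¬T ∨ ¬F
  [3] F ∨ ¬F
  [4] ¬F
  [5] T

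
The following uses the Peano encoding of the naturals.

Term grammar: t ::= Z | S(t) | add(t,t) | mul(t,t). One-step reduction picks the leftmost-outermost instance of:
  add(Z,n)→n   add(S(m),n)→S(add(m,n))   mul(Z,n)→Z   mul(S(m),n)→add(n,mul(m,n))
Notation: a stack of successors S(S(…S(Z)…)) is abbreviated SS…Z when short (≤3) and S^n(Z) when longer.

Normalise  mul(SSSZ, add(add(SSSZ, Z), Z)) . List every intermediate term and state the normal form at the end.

  start: mul(SSSZ, add(add(SSSZ, Z), Z))
  →1  add(add(add(SSSZ, Z), Z), mul(SSZ, add(add(SSSZ, Z), Z)))
  →2  add(add(S(add(SSZ, Z)), Z), mul(SSZ, add(add(SSSZ, Z), Z)))
  →3  add(S(add(add(SSZ, Z), Z)), mul(SSZ, add(add(SSSZ, Z), Z)))
  →4  S(add(add(add(SSZ, Z), Z), mul(SSZ, add(add(SSSZ, Z), Z))))
  →5  S(add(add(S(add(SZ, Z)), Z), mul(SSZ, add(add(SSSZ, Z), Z))))
  →6  S(add(S(add(add(SZ, Z), Z)), mul(SSZ, add(add(SSSZ, Z), Z))))
  →7  S(S(add(add(add(SZ, Z), Z), mul(SSZ, add(add(SSSZ, Z), Z)))))
  →8  S(S(add(add(S(add(Z, Z)), Z), mul(SSZ, add(add(SSSZ, Z), Z)))))
  →9  S(S(add(S(add(add(Z, Z), Z)), mul(SSZ, add(add(SSSZ, Z), Z)))))
  →10  S(S(S(add(add(add(Z, Z), Z), mul(SSZ, add(add(SSSZ, Z), Z))))))
  →11  S(S(S(add(add(Z, Z), mul(SSZ, add(add(SSSZ, Z), Z))))))
  →12  S(S(S(add(Z, mul(SSZ, add(add(SSSZ, Z), Z))))))
  →13  S(S(S(mul(SSZ, add(add(SSSZ, Z), Z)))))
  →14  S(S(S(add(add(add(SSSZ, Z), Z), mul(SZ, add(add(SSSZ, Z), Z))))))
  →15  S(S(S(add(add(S(add(SSZ, Z)), Z), mul(SZ, add(add(SSSZ, Z), Z))))))
  →16  S(S(S(add(S(add(add(SSZ, Z), Z)), mul(SZ, add(add(SSSZ, Z), Z))))))
  →17  S(S(S(S(add(add(add(SSZ, Z), Z), mul(SZ, add(add(SSSZ, Z), Z)))))))
  →18  S(S(S(S(add(add(S(add(SZ, Z)), Z), mul(SZ, add(add(SSSZ, Z), Z)))))))
  →19  S(S(S(S(add(S(add(add(SZ, Z), Z)), mul(SZ, add(add(SSSZ, Z), Z)))))))
  →20  S(S(S(S(S(add(add(add(SZ, Z), Z), mul(SZ, add(add(SSSZ, Z), Z))))))))
  →21  S(S(S(S(S(add(add(S(add(Z, Z)), Z), mul(SZ, add(add(SSSZ, Z), Z))))))))
  →22  S(S(S(S(S(add(S(add(add(Z, Z), Z)), mul(SZ, add(add(SSSZ, Z), Z))))))))
  →23  S(S(S(S(S(S(add(add(add(Z, Z), Z), mul(SZ, add(add(SSSZ, Z), Z)))))))))
  →24  S(S(S(S(S(S(add(add(Z, Z), mul(SZ, add(add(SSSZ, Z), Z)))))))))
  →25  S(S(S(S(S(S(add(Z, mul(SZ, add(add(SSSZ, Z), Z)))))))))
  →26  S(S(S(S(S(S(mul(SZ, add(add(SSSZ, Z), Z))))))))
  →27  S(S(S(S(S(S(add(add(add(SSSZ, Z), Z), mul(Z, add(add(SSSZ, Z), Z)))))))))
  →28  S(S(S(S(S(S(add(add(S(add(SSZ, Z)), Z), mul(Z, add(add(SSSZ, Z), Z)))))))))
  →29  S(S(S(S(S(S(add(S(add(add(SSZ, Z), Z)), mul(Z, add(add(SSSZ, Z), Z)))))))))
  →30  S(S(S(S(S(S(S(add(add(add(SSZ, Z), Z), mul(Z, add(add(SSSZ, Z), Z))))))))))
  →31  S(S(S(S(S(S(S(add(add(S(add(SZ, Z)), Z), mul(Z, add(add(SSSZ, Z), Z))))))))))
  →32  S(S(S(S(S(S(S(add(S(add(add(SZ, Z), Z)), mul(Z, add(add(SSSZ, Z), Z))))))))))
  →33  S(S(S(S(S(S(S(S(add(add(add(SZ, Z), Z), mul(Z, add(add(SSSZ, Z), Z)))))))))))
  →34  S(S(S(S(S(S(S(S(add(add(S(add(Z, Z)), Z), mul(Z, add(add(SSSZ, Z), Z)))))))))))
  →35  S(S(S(S(S(S(S(S(add(S(add(add(Z, Z), Z)), mul(Z, add(add(SSSZ, Z), Z)))))))))))
  →36  S(S(S(S(S(S(S(S(S(add(add(add(Z, Z), Z), mul(Z, add(add(SSSZ, Z), Z))))))))))))
  →37  S(S(S(S(S(S(S(S(S(add(add(Z, Z), mul(Z, add(add(SSSZ, Z), Z))))))))))))
  →38  S(S(S(S(S(S(S(S(S(add(Z, mul(Z, add(add(SSSZ, Z), Z))))))))))))
  →39  S(S(S(S(S(S(S(S(S(mul(Z, add(add(SSSZ, Z), Z)))))))))))
  →40  S^9(Z)

Answer: normal form = S^9(Z)  (in 40 steps)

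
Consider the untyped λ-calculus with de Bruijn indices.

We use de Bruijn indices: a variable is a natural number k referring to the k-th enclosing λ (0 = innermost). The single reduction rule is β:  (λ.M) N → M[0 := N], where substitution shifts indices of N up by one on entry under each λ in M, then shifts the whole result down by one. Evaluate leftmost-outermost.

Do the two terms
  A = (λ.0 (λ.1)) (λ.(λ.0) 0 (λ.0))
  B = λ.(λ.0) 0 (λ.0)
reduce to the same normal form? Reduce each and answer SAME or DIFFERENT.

Term A:
  start: (λ.0 (λ.1)) (λ.(λ.0) 0 (λ.0))
  [1] (λ.(λ.0) 0 (λ.0)) (λ.λ.(λ.0) 0 (λ.0))
  [2] (λ.0) (λ.λ.(λ.0) 0 (λ.0)) (λ.0)
  [3] (λ.λ.(λ.0) 0 (λ.0)) (λ.0)
  [4] λ.(λ.0) 0 (λ.0)
  [5] λ.0 (λ.0)

Term B:
  start: λ.(λ.0) 0 (λ.0)
  [1] λ.0 (λ.0)

Answer: SAME — A ⇓ λ.0 (λ.0), B ⇓ λ.0 (λ.0)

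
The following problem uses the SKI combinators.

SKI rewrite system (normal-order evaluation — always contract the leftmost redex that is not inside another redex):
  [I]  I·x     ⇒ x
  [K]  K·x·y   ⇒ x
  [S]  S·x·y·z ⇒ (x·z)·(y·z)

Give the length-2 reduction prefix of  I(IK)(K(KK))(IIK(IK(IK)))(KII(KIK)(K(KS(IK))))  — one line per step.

Answer: after 2 steps: K(K(KK))(IIK(IK(IK)))(KII(KIK)(K(KS(IK))))

Reduction:
  start: I(IK)(K(KK))(IIK(IK(IK)))(KII(KIK)(K(KS(IK))))
  [1] IK(K(KK))(IIK(IK(IK)))(KII(KIK)(K(KS(IK))))
  [2] K(K(KK))(IIK(IK(IK)))(KII(KIK)(K(KS(IK))))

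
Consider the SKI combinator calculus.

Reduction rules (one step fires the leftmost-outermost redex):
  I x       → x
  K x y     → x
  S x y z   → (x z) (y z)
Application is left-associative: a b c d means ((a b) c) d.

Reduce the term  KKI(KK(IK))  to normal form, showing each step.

  start: KKI(KK(IK))
  step 1: K(KK(IK))
  step 2: KK

Answer: normal form = KK  (in 2 steps)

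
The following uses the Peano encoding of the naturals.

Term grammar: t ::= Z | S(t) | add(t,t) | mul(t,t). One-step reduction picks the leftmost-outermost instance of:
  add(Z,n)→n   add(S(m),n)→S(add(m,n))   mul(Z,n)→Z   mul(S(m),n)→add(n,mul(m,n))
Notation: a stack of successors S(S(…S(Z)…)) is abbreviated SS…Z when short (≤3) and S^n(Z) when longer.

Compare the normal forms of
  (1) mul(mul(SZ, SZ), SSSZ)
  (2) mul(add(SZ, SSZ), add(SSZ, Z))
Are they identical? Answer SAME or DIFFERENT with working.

Answer: DIFFERENT — A ⇓ SSSZ, B ⇓ S^6(Z)

Working:
Term A:
  start: mul(mul(SZ, SZ), SSSZ)
  step 1: mul(add(SZ, mul(Z, SZ)), SSSZ)
  step 2: mul(S(add(Z, mul(Z, SZ))), SSSZ)
  step 3: add(SSSZ, mul(add(Z, mul(Z, SZ)), SSSZ))
  step 4: S(add(SSZ, mul(add(Z, mul(Z, SZ)), SSSZ)))
  step 5: S(S(add(SZ, mul(add(Z, mul(Z, SZ)), SSSZ))))
  step 6: S(S(S(add(Z, mul(add(Z, mul(Z, SZ)), SSSZ)))))
  step 7: S(S(S(mul(add(Z, mul(Z, SZ)), SSSZ))))
  step 8: S(S(S(mul(mul(Z, SZ), SSSZ))))
  step 9: S(S(S(mul(Z, SSSZ))))
  step 10: SSSZ

Term B:
  start: mul(add(SZ, SSZ), add(SSZ, Z))
  step 1: mul(S(add(Z, SSZ)), add(SSZ, Z))
  step 2: add(add(SSZ, Z), mul(add(Z, SSZ), add(SSZ, Z)))
  step 3: add(S(add(SZ, Z)), mul(add(Z, SSZ), add(SSZ, Z)))
  step 4: S(add(add(SZ, Z), mul(add(Z, SSZ), add(SSZ, Z))))
  step 5: S(add(S(add(Z, Z)), mul(add(Z, SSZ), add(SSZ, Z))))
  step 6: S(S(add(add(Z, Z), mul(add(Z, SSZ), add(SSZ, Z)))))
  step 7: S(S(add(Z, mul(add(Z, SSZ), add(SSZ, Z)))))
  step 8: S(S(mul(add(Z, SSZ), add(SSZ, Z))))
  step 9: S(S(mul(SSZ, add(SSZ, Z))))
  step 10: S(S(add(add(SSZ, Z), mul(SZ, add(SSZ, Z)))))
  step 11: S(S(add(S(add(SZ, Z)), mul(SZ, add(SSZ, Z)))))
  step 12: S(S(S(add(add(SZ, Z), mul(SZ, add(SSZ, Z))))))
  step 13: S(S(S(add(S(add(Z, Z)), mul(SZ, add(SSZ, Z))))))
  step 14: S(S(S(S(add(add(Z, Z), mul(SZ, add(SSZ, Z)))))))
  step 15: S(S(S(S(add(Z, mul(SZ, add(SSZ, Z)))))))
  step 16: S(S(S(S(mul(SZ, add(SSZ, Z))))))
  step 17: S(S(S(S(add(add(SSZ, Z), mul(Z, add(SSZ, Z)))))))
  step 18: S(S(S(S(add(S(add(SZ, Z)), mul(Z, add(SSZ, Z)))))))
  step 19: S(S(S(S(S(add(add(SZ, Z), mul(Z, add(SSZ, Z))))))))
  step 20: S(S(S(S(S(add(S(add(Z, Z)), mul(Z, add(SSZ, Z))))))))
  step 21: S(S(S(S(S(S(add(add(Z, Z), mul(Z, add(SSZ, Z)))))))))
  step 22: S(S(S(S(S(S(add(Z, mul(Z, add(SSZ, Z)))))))))
  step 23: S(S(S(S(S(S(mul(Z, add(SSZ, Z))))))))
  step 24: S^6(Z)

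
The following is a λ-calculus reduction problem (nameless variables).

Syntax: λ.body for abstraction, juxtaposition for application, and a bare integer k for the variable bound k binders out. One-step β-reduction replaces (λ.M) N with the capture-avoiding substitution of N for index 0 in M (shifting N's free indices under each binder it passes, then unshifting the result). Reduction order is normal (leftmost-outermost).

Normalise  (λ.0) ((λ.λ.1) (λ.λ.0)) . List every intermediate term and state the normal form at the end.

Answer: normal form = λ.λ.λ.0  (in 2 steps)

Reduction:
  start: (λ.0) ((λ.λ.1) (λ.λ.0))
  step 1: (λ.λ.1) (λ.λ.0)
  step 2: λ.λ.λ.0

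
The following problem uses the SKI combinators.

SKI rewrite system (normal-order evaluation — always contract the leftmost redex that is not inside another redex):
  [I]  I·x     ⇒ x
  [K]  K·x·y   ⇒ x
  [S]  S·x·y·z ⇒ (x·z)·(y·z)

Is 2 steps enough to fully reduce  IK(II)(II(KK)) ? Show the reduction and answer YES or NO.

Answer: NO — after 2 steps the term is II, not yet normal

Working:
  start: IK(II)(II(KK))
  →1  K(II)(II(KK))
  →2  II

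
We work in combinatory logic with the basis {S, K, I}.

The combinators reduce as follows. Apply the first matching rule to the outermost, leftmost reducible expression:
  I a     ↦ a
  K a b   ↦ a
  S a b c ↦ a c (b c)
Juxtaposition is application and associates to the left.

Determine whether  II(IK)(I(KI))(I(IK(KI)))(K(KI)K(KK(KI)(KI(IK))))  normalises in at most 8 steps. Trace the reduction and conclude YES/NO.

Answer: YES — reaches normal form I in 6 ≤ 8 steps

Reduction:
  start: II(IK)(I(KI))(I(IK(KI)))(K(KI)K(KK(KI)(KI(IK))))
  [1] I(IK)(I(KI))(I(IK(KI)))(K(KI)K(KK(KI)(KI(IK))))
  [2] IK(I(KI))(I(IK(KI)))(K(KI)K(KK(KI)(KI(IK))))
  [3] K(I(KI))(I(IK(KI)))(K(KI)K(KK(KI)(KI(IK))))
  [4] I(KI)(K(KI)K(KK(KI)(KI(IK))))
  [5] KI(K(KI)K(KK(KI)(KI(IK))))
  [6] I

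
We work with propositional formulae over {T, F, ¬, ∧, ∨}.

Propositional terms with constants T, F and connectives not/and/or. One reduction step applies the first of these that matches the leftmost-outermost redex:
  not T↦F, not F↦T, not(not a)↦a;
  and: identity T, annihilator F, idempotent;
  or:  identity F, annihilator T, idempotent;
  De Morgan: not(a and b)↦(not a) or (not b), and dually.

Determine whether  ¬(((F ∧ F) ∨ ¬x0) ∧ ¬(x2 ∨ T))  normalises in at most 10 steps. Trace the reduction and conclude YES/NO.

  start: ¬(((F ∧ F) ∨ ¬x0) ∧ ¬(x2 ∨ T))
  step 1: ¬((F ∧ F) ∨ ¬x0) ∨ ¬¬(x2 ∨ T)
  step 2: (¬(F ∧ F) ∧ ¬¬x0) ∨ ¬¬(x2 ∨ T)
  step 3: ((¬F ∨ ¬F) ∧ ¬¬x0) ∨ ¬¬(x2 ∨ T)
  step 4: (¬F ∧ ¬¬x0) ∨ ¬¬(x2 ∨ T)
  step 5: (T ∧ ¬¬x0) ∨ ¬¬(x2 ∨ T)
  step 6: ¬¬x0 ∨ ¬¬(x2 ∨ T)
  step 7: x0 ∨ ¬¬(x2 ∨ T)
  step 8: x0 ∨ (x2 ∨ T)
  step 9: x0 ∨ T
  step 10: T

Answer: YES — reaches normal form T in 10 ≤ 10 steps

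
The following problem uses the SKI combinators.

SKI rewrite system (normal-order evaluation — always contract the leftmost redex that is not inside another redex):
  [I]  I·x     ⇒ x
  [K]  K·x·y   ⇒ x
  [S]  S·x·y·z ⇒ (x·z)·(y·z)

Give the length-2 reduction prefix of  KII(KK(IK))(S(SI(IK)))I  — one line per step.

Answer: after 2 steps: KK(IK)(S(SI(IK)))I

Working:
  start: KII(KK(IK))(S(SI(IK)))I
  step 1: I(KK(IK))(S(SI(IK)))I
  step 2: KK(IK)(S(SI(IK)))I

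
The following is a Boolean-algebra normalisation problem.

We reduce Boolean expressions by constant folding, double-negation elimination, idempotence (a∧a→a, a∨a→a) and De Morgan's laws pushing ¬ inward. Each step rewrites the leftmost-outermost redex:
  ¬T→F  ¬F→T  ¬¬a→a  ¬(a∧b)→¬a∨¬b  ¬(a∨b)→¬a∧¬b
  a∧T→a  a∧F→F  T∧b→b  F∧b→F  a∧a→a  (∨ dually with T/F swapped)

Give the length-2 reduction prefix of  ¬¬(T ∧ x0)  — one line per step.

Answer: after 2 steps: x0

Derivation:
  start: ¬¬(T ∧ x0)
  step 1: T ∧ x0
  step 2: x0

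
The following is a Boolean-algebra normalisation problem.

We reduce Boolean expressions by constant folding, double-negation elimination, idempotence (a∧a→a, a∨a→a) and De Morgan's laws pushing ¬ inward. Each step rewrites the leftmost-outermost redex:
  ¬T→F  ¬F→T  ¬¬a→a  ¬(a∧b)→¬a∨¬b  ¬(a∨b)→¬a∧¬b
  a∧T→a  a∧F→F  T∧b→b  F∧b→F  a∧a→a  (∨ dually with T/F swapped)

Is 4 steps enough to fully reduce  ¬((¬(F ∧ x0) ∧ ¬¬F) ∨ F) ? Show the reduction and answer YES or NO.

Answer: NO — after 4 steps the term is (F ∨ ¬¬¬F) ∧ ¬F, not yet normal

Working:
  start: ¬((¬(F ∧ x0) ∧ ¬¬F) ∨ F)
  [1] ¬(¬(F ∧ x0) ∧ ¬¬F) ∧ ¬F
  [2] (¬¬(F ∧ x0) ∨ ¬¬¬F) ∧ ¬F
  [3] ((F ∧ x0) ∨ ¬¬¬F) ∧ ¬F
  [4] (F ∨ ¬¬¬F) ∧ ¬F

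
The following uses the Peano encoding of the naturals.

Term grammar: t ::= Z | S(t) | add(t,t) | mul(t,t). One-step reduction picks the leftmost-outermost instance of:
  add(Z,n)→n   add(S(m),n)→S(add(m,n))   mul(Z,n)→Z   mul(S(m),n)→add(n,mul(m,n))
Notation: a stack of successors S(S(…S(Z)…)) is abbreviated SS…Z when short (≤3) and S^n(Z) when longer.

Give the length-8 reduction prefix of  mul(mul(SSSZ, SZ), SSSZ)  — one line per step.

Answer: after 8 steps: S(S(S(mul(mul(SSZ, SZ), SSSZ))))

Derivation:
  start: mul(mul(SSSZ, SZ), SSSZ)
  [1] mul(add(SZ, mul(SSZ, SZ)), SSSZ)
  [2] mul(S(add(Z, mul(SSZ, SZ))), SSSZ)
  [3] add(SSSZ, mul(add(Z, mul(SSZ, SZ)), SSSZ))
  [4] S(add(SSZ, mul(add(Z, mul(SSZ, SZ)), SSSZ)))
  [5] S(S(add(SZ, mul(add(Z, mul(SSZ, SZ)), SSSZ))))
  [6] S(S(S(add(Z, mul(add(Z, mul(SSZ, SZ)), SSSZ)))))
  [7] S(S(S(mul(add(Z, mul(SSZ, SZ)), SSSZ))))
  [8] S(S(S(mul(mul(SSZ, SZ), SSSZ))))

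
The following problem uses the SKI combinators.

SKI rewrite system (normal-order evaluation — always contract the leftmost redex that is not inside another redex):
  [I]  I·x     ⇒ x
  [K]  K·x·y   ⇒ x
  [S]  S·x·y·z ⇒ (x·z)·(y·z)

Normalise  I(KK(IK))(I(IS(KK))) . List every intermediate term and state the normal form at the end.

  start: I(KK(IK))(I(IS(KK)))
  step 1: KK(IK)(I(IS(KK)))
  step 2: K(I(IS(KK)))
  step 3: K(IS(KK))
  step 4: K(S(KK))

Answer: normal form = K(S(KK))  (in 4 steps)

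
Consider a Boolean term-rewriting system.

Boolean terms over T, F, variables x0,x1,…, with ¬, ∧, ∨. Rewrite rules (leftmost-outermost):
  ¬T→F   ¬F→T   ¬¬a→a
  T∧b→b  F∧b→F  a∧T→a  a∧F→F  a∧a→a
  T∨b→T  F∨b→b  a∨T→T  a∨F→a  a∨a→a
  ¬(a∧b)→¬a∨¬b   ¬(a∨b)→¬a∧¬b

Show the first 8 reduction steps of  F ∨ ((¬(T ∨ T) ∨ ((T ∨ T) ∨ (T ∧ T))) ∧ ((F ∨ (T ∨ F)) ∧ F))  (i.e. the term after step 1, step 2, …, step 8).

Answer: after 8 steps: (F ∨ (T ∨ F)) ∧ F

Reduction:
  start: F ∨ ((¬(T ∨ T) ∨ ((T ∨ T) ∨ (T ∧ T))) ∧ ((F ∨ (T ∨ F)) ∧ F))
  step 1: (¬(T ∨ T) ∨ ((T ∨ T) ∨ (T ∧ T))) ∧ ((F ∨ (T ∨ F)) ∧ F)
  step 2: ((¬T ∧ ¬T) ∨ ((T ∨ T) ∨ (T ∧ T))) ∧ ((F ∨ (T ∨ F)) ∧ F)
  step 3: (¬T ∨ ((T ∨ T) ∨ (T ∧ T))) ∧ ((F ∨ (T ∨ F)) ∧ F)
  step 4: (F ∨ ((T ∨ T) ∨ (T ∧ T))) ∧ ((F ∨ (T ∨ F)) ∧ F)
  step 5: ((T ∨ T) ∨ (T ∧ T)) ∧ ((F ∨ (T ∨ F)) ∧ F)
  step 6: (T ∨ (T ∧ T)) ∧ ((F ∨ (T ∨ F)) ∧ F)
  step 7: T ∧ ((F ∨ (T ∨ F)) ∧ F)
  step 8: (F ∨ (T ∨ F)) ∧ F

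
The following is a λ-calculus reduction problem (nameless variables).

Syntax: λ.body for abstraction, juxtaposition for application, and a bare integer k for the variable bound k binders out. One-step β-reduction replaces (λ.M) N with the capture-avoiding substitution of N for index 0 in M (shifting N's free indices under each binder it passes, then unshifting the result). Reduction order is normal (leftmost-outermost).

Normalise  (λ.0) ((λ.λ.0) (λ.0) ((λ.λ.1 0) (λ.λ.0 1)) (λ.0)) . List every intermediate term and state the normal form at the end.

Answer: normal form = λ.0 (λ.0)  (in 6 steps)

Derivation:
  start: (λ.0) ((λ.λ.0) (λ.0) ((λ.λ.1 0) (λ.λ.0 1)) (λ.0))
  [1] (λ.λ.0) (λ.0) ((λ.λ.1 0) (λ.λ.0 1)) (λ.0)
  [2] (λ.0) ((λ.λ.1 0) (λ.λ.0 1)) (λ.0)
  [3] (λ.λ.1 0) (λ.λ.0 1) (λ.0)
  [4] (λ.(λ.λ.0 1) 0) (λ.0)
  [5] (λ.λ.0 1) (λ.0)
  [6] λ.0 (λ.0)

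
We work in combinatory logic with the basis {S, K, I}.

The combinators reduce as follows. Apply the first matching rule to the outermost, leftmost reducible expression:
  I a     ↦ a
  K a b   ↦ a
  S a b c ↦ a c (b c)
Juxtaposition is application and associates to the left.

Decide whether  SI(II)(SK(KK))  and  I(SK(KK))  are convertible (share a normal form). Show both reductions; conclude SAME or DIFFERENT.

Answer: SAME — A ⇓ SK(KK), B ⇓ SK(KK)

Working:
Term A:
  start: SI(II)(SK(KK))
  [1] I(SK(KK))(II(SK(KK)))
  [2] SK(KK)(II(SK(KK)))
  [3] K(II(SK(KK)))(KK(II(SK(KK))))
  [4] II(SK(KK))
  [5] I(SK(KK))
  [6] SK(KK)

Term B:
  start: I(SK(KK))
  [1] SK(KK)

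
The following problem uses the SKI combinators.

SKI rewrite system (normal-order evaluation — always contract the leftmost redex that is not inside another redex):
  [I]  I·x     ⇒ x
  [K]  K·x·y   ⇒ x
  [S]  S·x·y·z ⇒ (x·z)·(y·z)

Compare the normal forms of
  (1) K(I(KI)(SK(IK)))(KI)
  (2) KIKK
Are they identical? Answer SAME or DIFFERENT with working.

Answer: DIFFERENT — A ⇓ I, B ⇓ K

Working:
Term A:
  start: K(I(KI)(SK(IK)))(KI)
  →1  I(KI)(SK(IK))
  →2  KI(SK(IK))
  →3  I

Term B:
  start: KIKK
  →1  IK
  →2  K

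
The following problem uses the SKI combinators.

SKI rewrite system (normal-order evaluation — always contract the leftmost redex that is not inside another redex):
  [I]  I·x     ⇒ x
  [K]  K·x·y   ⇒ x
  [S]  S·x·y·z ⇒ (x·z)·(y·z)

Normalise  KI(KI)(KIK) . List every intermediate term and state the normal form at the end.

Answer: normal form = I  (in 3 steps)

Reduction:
  start: KI(KI)(KIK)
  [1] I(KIK)
  [2] KIK
  [3] I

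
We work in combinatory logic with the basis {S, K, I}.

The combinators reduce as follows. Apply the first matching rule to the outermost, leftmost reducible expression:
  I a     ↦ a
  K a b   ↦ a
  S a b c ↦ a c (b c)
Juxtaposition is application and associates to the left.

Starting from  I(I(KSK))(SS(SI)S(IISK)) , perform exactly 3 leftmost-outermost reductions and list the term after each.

  start: I(I(KSK))(SS(SI)S(IISK))
  [1] I(KSK)(SS(SI)S(IISK))
  [2] KSK(SS(SI)S(IISK))
  [3] S(SS(SI)S(IISK))

Answer: after 3 steps: S(SS(SI)S(IISK))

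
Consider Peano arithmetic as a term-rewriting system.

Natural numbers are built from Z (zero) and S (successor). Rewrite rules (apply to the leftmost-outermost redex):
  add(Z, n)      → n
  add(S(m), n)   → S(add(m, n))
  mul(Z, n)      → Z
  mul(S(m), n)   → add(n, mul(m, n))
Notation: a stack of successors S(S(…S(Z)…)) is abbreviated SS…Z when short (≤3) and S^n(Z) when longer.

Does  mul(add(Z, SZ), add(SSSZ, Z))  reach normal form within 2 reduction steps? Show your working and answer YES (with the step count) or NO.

  start: mul(add(Z, SZ), add(SSSZ, Z))
  →1  mul(SZ, add(SSSZ, Z))
  →2  add(add(SSSZ, Z), mul(Z, add(SSSZ, Z)))

Answer: NO — after 2 steps the term is add(add(SSSZ, Z), mul(Z, add(SSSZ, Z))), not yet normal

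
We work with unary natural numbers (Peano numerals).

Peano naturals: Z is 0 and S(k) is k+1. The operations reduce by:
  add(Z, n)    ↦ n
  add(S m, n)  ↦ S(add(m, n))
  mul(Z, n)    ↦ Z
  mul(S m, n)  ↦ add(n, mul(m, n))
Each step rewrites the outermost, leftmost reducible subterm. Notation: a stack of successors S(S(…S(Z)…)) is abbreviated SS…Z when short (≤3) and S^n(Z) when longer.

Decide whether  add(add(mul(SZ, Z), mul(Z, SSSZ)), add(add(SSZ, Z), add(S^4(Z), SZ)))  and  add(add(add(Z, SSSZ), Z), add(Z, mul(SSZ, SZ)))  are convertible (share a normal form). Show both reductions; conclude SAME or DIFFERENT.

Answer: DIFFERENT — A ⇓ S^7(Z), B ⇓ S^5(Z)

Derivation:
Term A:
  start: add(add(mul(SZ, Z), mul(Z, SSSZ)), add(add(SSZ, Z), add(S^4(Z), SZ)))
  step 1: add(add(add(Z, mul(Z, Z)), mul(Z, SSSZ)), add(add(SSZ, Z), add(S^4(Z), SZ)))
  step 2: add(add(mul(Z, Z), mul(Z, SSSZ)), add(add(SSZ, Z), add(S^4(Z), SZ)))
  step 3: add(add(Z, mul(Z, SSSZ)), add(add(SSZ, Z), add(S^4(Z), SZ)))
  step 4: add(mul(Z, SSSZ), add(add(SSZ, Z), add(S^4(Z), SZ)))
  step 5: add(Z, add(add(SSZ, Z), add(S^4(Z), SZ)))
  step 6: add(add(SSZ, Z), add(S^4(Z), SZ))
  step 7: add(S(add(SZ, Z)), add(S^4(Z), SZ))
  step 8: S(add(add(SZ, Z), add(S^4(Z), SZ)))
  step 9: S(add(S(add(Z, Z)), add(S^4(Z), SZ)))
  step 10: S(S(add(add(Z, Z), add(S^4(Z), SZ))))
  step 11: S(S(add(Z, add(S^4(Z), SZ))))
  step 12: S(S(add(S^4(Z), SZ)))
  step 13: S(S(S(add(SSSZ, SZ))))
  step 14: S(S(S(S(add(SSZ, SZ)))))
  step 15: S(S(S(S(S(add(SZ, SZ))))))
  step 16: S(S(S(S(S(S(add(Z, SZ)))))))
  step 17: S^7(Z)

Term B:
  start: add(add(add(Z, SSSZ), Z), add(Z, mul(SSZ, SZ)))
  step 1: add(add(SSSZ, Z), add(Z, mul(SSZ, SZ)))
  step 2: add(S(add(SSZ, Z)), add(Z, mul(SSZ, SZ)))
  step 3: S(add(add(SSZ, Z), add(Z, mul(SSZ, SZ))))
  step 4: S(add(S(add(SZ, Z)), add(Z, mul(SSZ, SZ))))
  step 5: S(S(add(add(SZ, Z), add(Z, mul(SSZ, SZ)))))
  step 6: S(S(add(S(add(Z, Z)), add(Z, mul(SSZ, SZ)))))
  step 7: S(S(S(add(add(Z, Z), add(Z, mul(SSZ, SZ))))))
  step 8: S(S(S(add(Z, add(Z, mul(SSZ, SZ))))))
  step 9: S(S(S(add(Z, mul(SSZ, SZ)))))
  step 10: S(S(S(mul(SSZ, SZ))))
  step 11: S(S(S(add(SZ, mul(SZ, SZ)))))
  step 12: S(S(S(S(add(Z, mul(SZ, SZ))))))
  step 13: S(S(S(S(mul(SZ, SZ)))))
  step 14: S(S(S(S(add(SZ, mul(Z, SZ))))))
  step 15: S(S(S(S(S(add(Z, mul(Z, SZ)))))))
  step 16: S(S(S(S(S(mul(Z, SZ))))))
  step 17: S^5(Z)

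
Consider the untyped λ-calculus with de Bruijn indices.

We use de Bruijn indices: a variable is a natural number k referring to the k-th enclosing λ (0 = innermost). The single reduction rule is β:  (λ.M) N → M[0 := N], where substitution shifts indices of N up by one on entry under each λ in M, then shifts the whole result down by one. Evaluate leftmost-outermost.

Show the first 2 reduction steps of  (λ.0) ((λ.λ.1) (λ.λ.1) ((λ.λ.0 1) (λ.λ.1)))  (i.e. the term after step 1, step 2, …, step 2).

Answer: after 2 steps: (λ.λ.λ.1) ((λ.λ.0 1) (λ.λ.1))

Reduction:
  start: (λ.0) ((λ.λ.1) (λ.λ.1) ((λ.λ.0 1) (λ.λ.1)))
  step 1: (λ.λ.1) (λ.λ.1) ((λ.λ.0 1) (λ.λ.1))
  step 2: (λ.λ.λ.1) ((λ.λ.0 1) (λ.λ.1))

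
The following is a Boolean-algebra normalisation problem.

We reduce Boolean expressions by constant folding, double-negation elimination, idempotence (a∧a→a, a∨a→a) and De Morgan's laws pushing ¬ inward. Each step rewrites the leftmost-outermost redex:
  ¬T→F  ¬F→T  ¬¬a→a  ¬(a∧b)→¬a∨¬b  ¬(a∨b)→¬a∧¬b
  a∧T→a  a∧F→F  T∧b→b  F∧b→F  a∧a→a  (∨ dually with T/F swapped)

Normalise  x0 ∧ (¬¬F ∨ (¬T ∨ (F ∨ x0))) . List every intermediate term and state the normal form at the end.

Answer: normal form = x0  (in 6 steps)

Derivation:
  start: x0 ∧ (¬¬F ∨ (¬T ∨ (F ∨ x0)))
  →1  x0 ∧ (F ∨ (¬T ∨ (F ∨ x0)))
  →2  x0 ∧ (¬T ∨ (F ∨ x0))
  →3  x0 ∧ (F ∨ (F ∨ x0))
  →4  x0 ∧ (F ∨ x0)
  →5  x0 ∧ x0
  →6  x0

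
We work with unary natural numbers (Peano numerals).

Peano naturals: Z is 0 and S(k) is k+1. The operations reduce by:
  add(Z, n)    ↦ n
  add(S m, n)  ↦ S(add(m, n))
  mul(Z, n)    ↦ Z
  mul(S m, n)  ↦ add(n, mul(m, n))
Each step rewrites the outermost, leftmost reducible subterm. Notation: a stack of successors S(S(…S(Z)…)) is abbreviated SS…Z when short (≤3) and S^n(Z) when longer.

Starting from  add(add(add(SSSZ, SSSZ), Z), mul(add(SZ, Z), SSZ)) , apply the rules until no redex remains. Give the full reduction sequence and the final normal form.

Answer: normal form = S^8(Z)  (in 25 steps)

Derivation:
  start: add(add(add(SSSZ, SSSZ), Z), mul(add(SZ, Z), SSZ))
  step 1: add(add(S(add(SSZ, SSSZ)), Z), mul(add(SZ, Z), SSZ))
  step 2: add(S(add(add(SSZ, SSSZ), Z)), mul(add(SZ, Z), SSZ))
  step 3: S(add(add(add(SSZ, SSSZ), Z), mul(add(SZ, Z), SSZ)))
  step 4: S(add(add(S(add(SZ, SSSZ)), Z), mul(add(SZ, Z), SSZ)))
  step 5: S(add(S(add(add(SZ, SSSZ), Z)), mul(add(SZ, Z), SSZ)))
  step 6: S(S(add(add(add(SZ, SSSZ), Z), mul(add(SZ, Z), SSZ))))
  step 7: S(S(add(add(S(add(Z, SSSZ)), Z), mul(add(SZ, Z), SSZ))))
  step 8: S(S(add(S(add(add(Z, SSSZ), Z)), mul(add(SZ, Z), SSZ))))
  step 9: S(S(S(add(add(add(Z, SSSZ), Z), mul(add(SZ, Z), SSZ)))))
  step 10: S(S(S(add(add(SSSZ, Z), mul(add(SZ, Z), SSZ)))))
  step 11: S(S(S(add(S(add(SSZ, Z)), mul(add(SZ, Z), SSZ)))))
  step 12: S(S(S(S(add(add(SSZ, Z), mul(add(SZ, Z), SSZ))))))
  step 13: S(S(S(S(add(S(add(SZ, Z)), mul(add(SZ, Z), SSZ))))))
  step 14: S(S(S(S(S(add(add(SZ, Z), mul(add(SZ, Z), SSZ)))))))
  step 15: S(S(S(S(S(add(S(add(Z, Z)), mul(add(SZ, Z), SSZ)))))))
  step 16: S(S(S(S(S(S(add(add(Z, Z), mul(add(SZ, Z), SSZ))))))))
  step 17: S(S(S(S(S(S(add(Z, mul(add(SZ, Z), SSZ))))))))
  step 18: S(S(S(S(S(S(mul(add(SZ, Z), SSZ)))))))
  step 19: S(S(S(S(S(S(mul(S(add(Z, Z)), SSZ)))))))
  step 20: S(S(S(S(S(S(add(SSZ, mul(add(Z, Z), SSZ))))))))
  step 21: S(S(S(S(S(S(S(add(SZ, mul(add(Z, Z), SSZ)))))))))
  step 22: S(S(S(S(S(S(S(S(add(Z, mul(add(Z, Z), SSZ))))))))))
  step 23: S(S(S(S(S(S(S(S(mul(add(Z, Z), SSZ)))))))))
  step 24: S(S(S(S(S(S(S(S(mul(Z, SSZ)))))))))
  step 25: S^8(Z)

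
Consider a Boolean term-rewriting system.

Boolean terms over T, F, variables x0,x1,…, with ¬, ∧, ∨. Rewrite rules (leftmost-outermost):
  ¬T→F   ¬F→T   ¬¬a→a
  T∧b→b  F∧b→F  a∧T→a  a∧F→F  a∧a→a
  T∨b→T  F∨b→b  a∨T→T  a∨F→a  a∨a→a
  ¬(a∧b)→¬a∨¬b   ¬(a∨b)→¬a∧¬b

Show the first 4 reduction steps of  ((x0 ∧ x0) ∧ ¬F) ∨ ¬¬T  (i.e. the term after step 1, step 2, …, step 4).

  start: ((x0 ∧ x0) ∧ ¬F) ∨ ¬¬T
  step 1: (x0 ∧ ¬F) ∨ ¬¬T
  step 2: (x0 ∧ T) ∨ ¬¬T
  step 3: x0 ∨ ¬¬T
  step 4: x0 ∨ T

Answer: after 4 steps: x0 ∨ T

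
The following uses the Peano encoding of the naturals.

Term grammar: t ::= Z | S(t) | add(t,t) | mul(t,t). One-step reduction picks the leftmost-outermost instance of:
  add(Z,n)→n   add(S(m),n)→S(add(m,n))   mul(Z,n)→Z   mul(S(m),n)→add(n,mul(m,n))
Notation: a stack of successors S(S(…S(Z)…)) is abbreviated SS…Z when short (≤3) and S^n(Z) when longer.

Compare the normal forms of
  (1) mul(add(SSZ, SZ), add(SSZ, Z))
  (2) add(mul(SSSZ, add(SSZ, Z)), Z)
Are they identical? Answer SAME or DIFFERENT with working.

Term A:
  start: mul(add(SSZ, SZ), add(SSZ, Z))
  →1  mul(S(add(SZ, SZ)), add(SSZ, Z))
  →2  add(add(SSZ, Z), mul(add(SZ, SZ), add(SSZ, Z)))
  →3  add(S(add(SZ, Z)), mul(add(SZ, SZ), add(SSZ, Z)))
  →4  S(add(add(SZ, Z), mul(add(SZ, SZ), add(SSZ, Z))))
  →5  S(add(S(add(Z, Z)), mul(add(SZ, SZ), add(SSZ, Z))))
  →6  S(S(add(add(Z, Z), mul(add(SZ, SZ), add(SSZ, Z)))))
  →7  S(S(add(Z, mul(add(SZ, SZ), add(SSZ, Z)))))
  →8  S(S(mul(add(SZ, SZ), add(SSZ, Z))))
  →9  S(S(mul(S(add(Z, SZ)), add(SSZ, Z))))
  →10  S(S(add(add(SSZ, Z), mul(add(Z, SZ), add(SSZ, Z)))))
  →11  S(S(add(S(add(SZ, Z)), mul(add(Z, SZ), add(SSZ, Z)))))
  →12  S(S(S(add(add(SZ, Z), mul(add(Z, SZ), add(SSZ, Z))))))
  →13  S(S(S(add(S(add(Z, Z)), mul(add(Z, SZ), add(SSZ, Z))))))
  →14  S(S(S(S(add(add(Z, Z), mul(add(Z, SZ), add(SSZ, Z)))))))
  →15  S(S(S(S(add(Z, mul(add(Z, SZ), add(SSZ, Z)))))))
  →16  S(S(S(S(mul(add(Z, SZ), add(SSZ, Z))))))
  →17  S(S(S(S(mul(SZ, add(SSZ, Z))))))
  →18  S(S(S(S(add(add(SSZ, Z), mul(Z, add(SSZ, Z)))))))
  →19  S(S(S(S(add(S(add(SZ, Z)), mul(Z, add(SSZ, Z)))))))
  →20  S(S(S(S(S(add(add(SZ, Z), mul(Z, add(SSZ, Z))))))))
  →21  S(S(S(S(S(add(S(add(Z, Z)), mul(Z, add(SSZ, Z))))))))
  →22  S(S(S(S(S(S(add(add(Z, Z), mul(Z, add(SSZ, Z)))))))))
  →23  S(S(S(S(S(S(add(Z, mul(Z, add(SSZ, Z)))))))))
  →24  S(S(S(S(S(S(mul(Z, add(SSZ, Z))))))))
  →25  S^6(Z)

Term B:
  start: add(mul(SSSZ, add(SSZ, Z)), Z)
  →1  add(add(add(SSZ, Z), mul(SSZ, add(SSZ, Z))), Z)
  →2  add(add(S(add(SZ, Z)), mul(SSZ, add(SSZ, Z))), Z)
  →3  add(S(add(add(SZ, Z), mul(SSZ, add(SSZ, Z)))), Z)
  →4  S(add(add(add(SZ, Z), mul(SSZ, add(SSZ, Z))), Z))
  →5  S(add(add(S(add(Z, Z)), mul(SSZ, add(SSZ, Z))), Z))
  →6  S(add(S(add(add(Z, Z), mul(SSZ, add(SSZ, Z)))), Z))
  →7  S(S(add(add(add(Z, Z), mul(SSZ, add(SSZ, Z))), Z)))
  →8  S(S(add(add(Z, mul(SSZ, add(SSZ, Z))), Z)))
  →9  S(S(add(mul(SSZ, add(SSZ, Z)), Z)))
  →10  S(S(add(add(add(SSZ, Z), mul(SZ, add(SSZ, Z))), Z)))
  →11  S(S(add(add(S(add(SZ, Z)), mul(SZ, add(SSZ, Z))), Z)))
  →12  S(S(add(S(add(add(SZ, Z), mul(SZ, add(SSZ, Z)))), Z)))
  →13  S(S(S(add(add(add(SZ, Z), mul(SZ, add(SSZ, Z))), Z))))
  →14  S(S(S(add(add(S(add(Z, Z)), mul(SZ, add(SSZ, Z))), Z))))
  →15  S(S(S(add(S(add(add(Z, Z), mul(SZ, add(SSZ, Z)))), Z))))
  →16  S(S(S(S(add(add(add(Z, Z), mul(SZ, add(SSZ, Z))), Z)))))
  →17  S(S(S(S(add(add(Z, mul(SZ, add(SSZ, Z))), Z)))))
  →18  S(S(S(S(add(mul(SZ, add(SSZ, Z)), Z)))))
  →19  S(S(S(S(add(add(add(SSZ, Z), mul(Z, add(SSZ, Z))), Z)))))
  →20  S(S(S(S(add(add(S(add(SZ, Z)), mul(Z, add(SSZ, Z))), Z)))))
  →21  S(S(S(S(add(S(add(add(SZ, Z), mul(Z, add(SSZ, Z)))), Z)))))
  →22  S(S(S(S(S(add(add(add(SZ, Z), mul(Z, add(SSZ, Z))), Z))))))
  →23  S(S(S(S(S(add(add(S(add(Z, Z)), mul(Z, add(SSZ, Z))), Z))))))
  →24  S(S(S(S(S(add(S(add(add(Z, Z), mul(Z, add(SSZ, Z)))), Z))))))
  →25  S(S(S(S(S(S(add(add(add(Z, Z), mul(Z, add(SSZ, Z))), Z)))))))
  →26  S(S(S(S(S(S(add(add(Z, mul(Z, add(SSZ, Z))), Z)))))))
  →27  S(S(S(S(S(S(add(mul(Z, add(SSZ, Z)), Z)))))))
  →28  S(S(S(S(S(S(add(Z, Z)))))))
  →29  S^6(Z)

Answer: SAME — A ⇓ S^6(Z), B ⇓ S^6(Z)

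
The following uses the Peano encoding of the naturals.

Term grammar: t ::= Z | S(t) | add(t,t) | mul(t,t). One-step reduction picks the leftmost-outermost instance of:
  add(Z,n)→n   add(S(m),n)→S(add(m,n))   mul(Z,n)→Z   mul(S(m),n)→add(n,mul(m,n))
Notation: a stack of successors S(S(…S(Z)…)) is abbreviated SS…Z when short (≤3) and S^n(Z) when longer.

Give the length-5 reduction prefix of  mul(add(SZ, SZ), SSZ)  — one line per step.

  start: mul(add(SZ, SZ), SSZ)
  [1] mul(S(add(Z, SZ)), SSZ)
  [2] add(SSZ, mul(add(Z, SZ), SSZ))
  [3] S(add(SZ, mul(add(Z, SZ), SSZ)))
  [4] S(S(add(Z, mul(add(Z, SZ), SSZ))))
  [5] S(S(mul(add(Z, SZ), SSZ)))

Answer: after 5 steps: S(S(mul(add(Z, SZ), SSZ)))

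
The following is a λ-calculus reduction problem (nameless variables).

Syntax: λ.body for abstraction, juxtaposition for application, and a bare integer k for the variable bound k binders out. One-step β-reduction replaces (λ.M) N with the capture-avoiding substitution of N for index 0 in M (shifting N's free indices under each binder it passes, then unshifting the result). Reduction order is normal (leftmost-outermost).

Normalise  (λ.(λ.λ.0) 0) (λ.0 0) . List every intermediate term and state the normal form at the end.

  start: (λ.(λ.λ.0) 0) (λ.0 0)
  →1  (λ.λ.0) (λ.0 0)
  →2  λ.0

Answer: normal form = λ.0  (in 2 steps)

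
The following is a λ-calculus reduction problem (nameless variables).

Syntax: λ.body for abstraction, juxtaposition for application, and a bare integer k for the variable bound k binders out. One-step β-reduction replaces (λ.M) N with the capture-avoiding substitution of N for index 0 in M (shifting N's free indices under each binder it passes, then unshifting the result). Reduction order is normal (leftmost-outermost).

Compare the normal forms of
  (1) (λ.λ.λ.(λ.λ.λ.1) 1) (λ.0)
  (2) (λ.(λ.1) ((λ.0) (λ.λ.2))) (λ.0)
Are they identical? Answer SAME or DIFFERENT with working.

Term A:
  start: (λ.λ.λ.(λ.λ.λ.1) 1) (λ.0)
  [1] λ.λ.(λ.λ.λ.1) 1
  [2] λ.λ.λ.λ.1

Term B:
  start: (λ.(λ.1) ((λ.0) (λ.λ.2))) (λ.0)
  [1] (λ.λ.0) ((λ.0) (λ.λ.λ.0))
  [2] λ.0

Answer: DIFFERENT — A ⇓ λ.λ.λ.λ.1, B ⇓ λ.0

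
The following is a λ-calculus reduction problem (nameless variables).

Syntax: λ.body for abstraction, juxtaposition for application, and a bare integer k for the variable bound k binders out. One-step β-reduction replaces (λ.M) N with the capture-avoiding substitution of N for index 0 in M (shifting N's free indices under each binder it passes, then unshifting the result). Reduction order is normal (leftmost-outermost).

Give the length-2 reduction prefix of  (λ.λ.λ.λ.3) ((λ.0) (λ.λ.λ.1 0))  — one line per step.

  start: (λ.λ.λ.λ.3) ((λ.0) (λ.λ.λ.1 0))
  →1  λ.λ.λ.(λ.0) (λ.λ.λ.1 0)
  →2  λ.λ.λ.λ.λ.λ.1 0

Answer: after 2 steps: λ.λ.λ.λ.λ.λ.1 0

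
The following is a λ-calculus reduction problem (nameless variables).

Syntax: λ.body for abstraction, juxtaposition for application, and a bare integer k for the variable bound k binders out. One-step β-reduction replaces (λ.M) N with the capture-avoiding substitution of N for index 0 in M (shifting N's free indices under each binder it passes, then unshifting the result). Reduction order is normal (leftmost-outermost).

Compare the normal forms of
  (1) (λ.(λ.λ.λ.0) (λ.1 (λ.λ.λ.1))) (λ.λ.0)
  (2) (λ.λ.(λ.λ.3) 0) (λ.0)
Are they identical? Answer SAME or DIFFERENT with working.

Term A:
  start: (λ.(λ.λ.λ.0) (λ.1 (λ.λ.λ.1))) (λ.λ.0)
  [1] (λ.λ.λ.0) (λ.(λ.λ.0) (λ.λ.λ.1))
  [2] λ.λ.0

Term B:
  start: (λ.λ.(λ.λ.3) 0) (λ.0)
  [1] λ.(λ.λ.λ.0) 0
  [2] λ.λ.λ.0

Answer: DIFFERENT — A ⇓ λ.λ.0, B ⇓ λ.λ.λ.0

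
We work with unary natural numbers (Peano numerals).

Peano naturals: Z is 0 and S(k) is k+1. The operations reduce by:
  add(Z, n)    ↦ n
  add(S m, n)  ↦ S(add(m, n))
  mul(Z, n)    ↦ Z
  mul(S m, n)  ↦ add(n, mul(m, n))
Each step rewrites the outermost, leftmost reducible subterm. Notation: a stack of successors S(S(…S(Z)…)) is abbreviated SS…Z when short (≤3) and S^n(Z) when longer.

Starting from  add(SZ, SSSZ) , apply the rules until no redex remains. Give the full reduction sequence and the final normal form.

Answer: normal form = S^4(Z)  (in 2 steps)

Reduction:
  start: add(SZ, SSSZ)
  [1] S(add(Z, SSSZ))
  [2] S^4(Z)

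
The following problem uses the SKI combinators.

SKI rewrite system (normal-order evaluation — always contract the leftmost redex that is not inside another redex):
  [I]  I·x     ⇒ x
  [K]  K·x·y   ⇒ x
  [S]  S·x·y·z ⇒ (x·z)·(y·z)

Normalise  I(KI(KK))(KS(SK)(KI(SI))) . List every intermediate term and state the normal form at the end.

Answer: normal form = SI  (in 5 steps)

Reduction:
  start: I(KI(KK))(KS(SK)(KI(SI)))
  →1  KI(KK)(KS(SK)(KI(SI)))
  →2  I(KS(SK)(KI(SI)))
  →3  KS(SK)(KI(SI))
  →4  S(KI(SI))
  →5  SI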